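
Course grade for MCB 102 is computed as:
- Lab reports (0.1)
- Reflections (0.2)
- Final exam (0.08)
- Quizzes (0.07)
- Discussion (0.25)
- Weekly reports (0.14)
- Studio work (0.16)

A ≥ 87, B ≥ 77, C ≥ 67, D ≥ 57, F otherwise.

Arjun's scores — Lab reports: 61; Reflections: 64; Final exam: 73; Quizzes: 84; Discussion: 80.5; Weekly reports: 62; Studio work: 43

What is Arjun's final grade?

D

Weighted total:
  Lab reports 61 × 0.1 = 6.1
  Reflections 64 × 0.2 = 12.8
  Final exam 73 × 0.08 = 5.84
  Quizzes 84 × 0.07 = 5.88
  Discussion 80.5 × 0.25 = 20.125
  Weekly reports 62 × 0.14 = 8.68
  Studio work 43 × 0.16 = 6.88
Sum = 66.305
66.305 is ≥ 57 and < 67 → D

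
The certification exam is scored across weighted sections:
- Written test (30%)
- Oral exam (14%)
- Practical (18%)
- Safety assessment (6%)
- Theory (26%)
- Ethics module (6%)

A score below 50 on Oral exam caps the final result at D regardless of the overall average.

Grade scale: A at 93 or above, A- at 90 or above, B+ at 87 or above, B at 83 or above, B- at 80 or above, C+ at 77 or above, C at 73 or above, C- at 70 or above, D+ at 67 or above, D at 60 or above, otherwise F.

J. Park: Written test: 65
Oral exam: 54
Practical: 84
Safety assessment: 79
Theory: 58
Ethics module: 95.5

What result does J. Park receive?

D+

Oral exam score 54 ≥ 50: minimum met.
Weighted total:
  Written test 65 × 0.3 = 19.5
  Oral exam 54 × 0.14 = 7.56
  Practical 84 × 0.18 = 15.12
  Safety assessment 79 × 0.06 = 4.74
  Theory 58 × 0.26 = 15.08
  Ethics module 95.5 × 0.06 = 5.73
Sum = 67.73
67.73 is ≥ 67 and < 70 → D+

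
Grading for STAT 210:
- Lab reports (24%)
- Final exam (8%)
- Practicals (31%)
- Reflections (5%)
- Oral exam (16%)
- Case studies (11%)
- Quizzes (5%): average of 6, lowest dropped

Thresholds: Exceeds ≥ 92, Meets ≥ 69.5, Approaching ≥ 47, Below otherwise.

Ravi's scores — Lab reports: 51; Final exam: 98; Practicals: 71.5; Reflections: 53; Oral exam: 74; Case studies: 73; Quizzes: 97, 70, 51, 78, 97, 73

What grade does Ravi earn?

Approaching

Quizzes: drop 51 → average of remaining 5 = 415/5 = 83
Weighted total:
  Lab reports 51 × 0.24 = 12.24
  Final exam 98 × 0.08 = 7.84
  Practicals 71.5 × 0.31 = 22.165
  Reflections 53 × 0.05 = 2.65
  Oral exam 74 × 0.16 = 11.84
  Case studies 73 × 0.11 = 8.03
  Quizzes 83 × 0.05 = 4.15
Sum = 68.915
68.915 is ≥ 47 and < 69.5 → Approaching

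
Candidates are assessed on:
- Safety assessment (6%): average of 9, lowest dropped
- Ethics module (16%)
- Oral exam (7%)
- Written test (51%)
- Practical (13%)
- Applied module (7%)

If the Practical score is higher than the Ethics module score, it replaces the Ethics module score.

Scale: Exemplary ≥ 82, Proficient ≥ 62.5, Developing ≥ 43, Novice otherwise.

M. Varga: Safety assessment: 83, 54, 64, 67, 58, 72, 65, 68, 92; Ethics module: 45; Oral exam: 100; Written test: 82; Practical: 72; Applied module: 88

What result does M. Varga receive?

Safety assessment: drop 54 → average of remaining 8 = 569/8 = 71.125
Practical (72) > Ethics module (45), so Ethics module counts as 72.
Weighted total:
  Safety assessment 71.125 × 0.06 = 4.2675
  Ethics module 72 × 0.16 = 11.52
  Oral exam 100 × 0.07 = 7
  Written test 82 × 0.51 = 41.82
  Practical 72 × 0.13 = 9.36
  Applied module 88 × 0.07 = 6.16
Sum = 80.1275
80.1275 is ≥ 62.5 and < 82 → Proficient

Proficient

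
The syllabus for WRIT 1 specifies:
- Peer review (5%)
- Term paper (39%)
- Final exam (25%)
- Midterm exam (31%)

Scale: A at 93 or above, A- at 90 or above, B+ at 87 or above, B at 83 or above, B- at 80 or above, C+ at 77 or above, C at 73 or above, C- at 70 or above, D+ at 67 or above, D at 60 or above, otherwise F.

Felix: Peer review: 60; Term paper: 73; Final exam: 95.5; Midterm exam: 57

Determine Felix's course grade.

Weighted total:
  Peer review 60 × 0.05 = 3
  Term paper 73 × 0.39 = 28.47
  Final exam 95.5 × 0.25 = 23.875
  Midterm exam 57 × 0.31 = 17.67
Sum = 73.015
73.015 is ≥ 73 and < 77 → C

C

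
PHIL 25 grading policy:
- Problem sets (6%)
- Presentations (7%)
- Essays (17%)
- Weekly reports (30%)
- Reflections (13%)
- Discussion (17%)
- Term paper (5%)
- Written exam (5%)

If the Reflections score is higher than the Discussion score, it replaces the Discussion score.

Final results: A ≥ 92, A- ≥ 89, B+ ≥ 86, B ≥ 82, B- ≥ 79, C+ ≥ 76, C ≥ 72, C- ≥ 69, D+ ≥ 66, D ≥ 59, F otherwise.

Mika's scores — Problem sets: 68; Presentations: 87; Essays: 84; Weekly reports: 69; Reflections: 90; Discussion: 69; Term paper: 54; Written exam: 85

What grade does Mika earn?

B-

Reflections (90) > Discussion (69), so Discussion counts as 90.
Weighted total:
  Problem sets 68 × 0.06 = 4.08
  Presentations 87 × 0.07 = 6.09
  Essays 84 × 0.17 = 14.28
  Weekly reports 69 × 0.3 = 20.7
  Reflections 90 × 0.13 = 11.7
  Discussion 90 × 0.17 = 15.3
  Term paper 54 × 0.05 = 2.7
  Written exam 85 × 0.05 = 4.25
Sum = 79.1
79.1 is ≥ 79 and < 82 → B-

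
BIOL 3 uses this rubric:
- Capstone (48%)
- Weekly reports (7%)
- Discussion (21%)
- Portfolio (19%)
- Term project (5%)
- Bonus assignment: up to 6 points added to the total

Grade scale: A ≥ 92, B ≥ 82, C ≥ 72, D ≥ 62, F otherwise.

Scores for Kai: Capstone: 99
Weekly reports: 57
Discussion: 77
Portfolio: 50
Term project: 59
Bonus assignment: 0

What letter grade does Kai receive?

C

Weighted total:
  Capstone 99 × 0.48 = 47.52
  Weekly reports 57 × 0.07 = 3.99
  Discussion 77 × 0.21 = 16.17
  Portfolio 50 × 0.19 = 9.5
  Term project 59 × 0.05 = 2.95
Sum = 80.13
Bonus assignment: 80.13 + 0 = 80.13
80.13 is ≥ 72 and < 82 → C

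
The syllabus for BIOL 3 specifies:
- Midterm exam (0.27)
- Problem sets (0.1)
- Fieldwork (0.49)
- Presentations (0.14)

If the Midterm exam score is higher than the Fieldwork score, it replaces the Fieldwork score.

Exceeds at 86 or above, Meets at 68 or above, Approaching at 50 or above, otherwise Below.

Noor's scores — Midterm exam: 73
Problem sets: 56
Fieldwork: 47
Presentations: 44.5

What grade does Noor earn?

Approaching

Midterm exam (73) > Fieldwork (47), so Fieldwork counts as 73.
Weighted total:
  Midterm exam 73 × 0.27 = 19.71
  Problem sets 56 × 0.1 = 5.6
  Fieldwork 73 × 0.49 = 35.77
  Presentations 44.5 × 0.14 = 6.23
Sum = 67.31
67.31 is ≥ 50 and < 68 → Approaching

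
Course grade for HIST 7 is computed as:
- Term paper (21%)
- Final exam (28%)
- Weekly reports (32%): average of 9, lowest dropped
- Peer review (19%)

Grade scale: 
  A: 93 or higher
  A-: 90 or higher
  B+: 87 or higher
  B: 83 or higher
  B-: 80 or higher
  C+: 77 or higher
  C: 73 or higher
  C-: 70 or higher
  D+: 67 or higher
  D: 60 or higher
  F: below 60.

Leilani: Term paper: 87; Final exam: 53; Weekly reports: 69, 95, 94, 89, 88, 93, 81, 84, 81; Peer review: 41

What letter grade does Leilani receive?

D+

Weekly reports: drop 69 → average of remaining 8 = 705/8 = 88.125
Weighted total:
  Term paper 87 × 0.21 = 18.27
  Final exam 53 × 0.28 = 14.84
  Weekly reports 88.125 × 0.32 = 28.2
  Peer review 41 × 0.19 = 7.79
Sum = 69.1
69.1 is ≥ 67 and < 70 → D+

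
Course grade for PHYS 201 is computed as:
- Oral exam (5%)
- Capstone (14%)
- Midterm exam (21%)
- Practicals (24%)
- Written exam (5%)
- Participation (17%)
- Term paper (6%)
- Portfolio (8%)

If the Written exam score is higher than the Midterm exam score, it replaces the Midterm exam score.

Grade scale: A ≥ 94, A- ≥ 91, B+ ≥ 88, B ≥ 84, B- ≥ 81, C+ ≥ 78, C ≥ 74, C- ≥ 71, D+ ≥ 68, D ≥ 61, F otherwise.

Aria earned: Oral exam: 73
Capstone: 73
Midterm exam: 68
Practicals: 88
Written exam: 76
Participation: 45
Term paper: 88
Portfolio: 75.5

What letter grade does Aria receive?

C-

Written exam (76) > Midterm exam (68), so Midterm exam counts as 76.
Weighted total:
  Oral exam 73 × 0.05 = 3.65
  Capstone 73 × 0.14 = 10.22
  Midterm exam 76 × 0.21 = 15.96
  Practicals 88 × 0.24 = 21.12
  Written exam 76 × 0.05 = 3.8
  Participation 45 × 0.17 = 7.65
  Term paper 88 × 0.06 = 5.28
  Portfolio 75.5 × 0.08 = 6.04
Sum = 73.72
73.72 is ≥ 71 and < 74 → C-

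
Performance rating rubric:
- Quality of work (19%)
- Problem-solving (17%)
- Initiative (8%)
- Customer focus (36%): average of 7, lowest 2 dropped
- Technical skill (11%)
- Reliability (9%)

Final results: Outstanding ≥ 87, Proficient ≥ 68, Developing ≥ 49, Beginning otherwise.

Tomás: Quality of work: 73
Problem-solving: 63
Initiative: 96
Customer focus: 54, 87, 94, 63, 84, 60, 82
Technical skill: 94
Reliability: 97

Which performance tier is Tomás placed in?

Proficient

Customer focus: drop 54, 60 → average of remaining 5 = 410/5 = 82
Weighted total:
  Quality of work 73 × 0.19 = 13.87
  Problem-solving 63 × 0.17 = 10.71
  Initiative 96 × 0.08 = 7.68
  Customer focus 82 × 0.36 = 29.52
  Technical skill 94 × 0.11 = 10.34
  Reliability 97 × 0.09 = 8.73
Sum = 80.85
80.85 is ≥ 68 and < 87 → Proficient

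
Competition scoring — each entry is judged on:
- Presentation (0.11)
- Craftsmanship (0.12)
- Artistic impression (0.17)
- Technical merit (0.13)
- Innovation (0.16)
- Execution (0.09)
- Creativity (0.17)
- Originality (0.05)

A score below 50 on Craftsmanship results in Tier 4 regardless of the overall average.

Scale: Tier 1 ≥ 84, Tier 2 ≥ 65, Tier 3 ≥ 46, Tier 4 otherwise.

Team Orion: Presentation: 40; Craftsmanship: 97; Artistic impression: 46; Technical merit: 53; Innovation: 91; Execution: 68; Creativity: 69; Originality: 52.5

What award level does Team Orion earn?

Tier 2

Craftsmanship score 97 ≥ 50: minimum met.
Weighted total:
  Presentation 40 × 0.11 = 4.4
  Craftsmanship 97 × 0.12 = 11.64
  Artistic impression 46 × 0.17 = 7.82
  Technical merit 53 × 0.13 = 6.89
  Innovation 91 × 0.16 = 14.56
  Execution 68 × 0.09 = 6.12
  Creativity 69 × 0.17 = 11.73
  Originality 52.5 × 0.05 = 2.625
Sum = 65.785
65.785 is ≥ 65 and < 84 → Tier 2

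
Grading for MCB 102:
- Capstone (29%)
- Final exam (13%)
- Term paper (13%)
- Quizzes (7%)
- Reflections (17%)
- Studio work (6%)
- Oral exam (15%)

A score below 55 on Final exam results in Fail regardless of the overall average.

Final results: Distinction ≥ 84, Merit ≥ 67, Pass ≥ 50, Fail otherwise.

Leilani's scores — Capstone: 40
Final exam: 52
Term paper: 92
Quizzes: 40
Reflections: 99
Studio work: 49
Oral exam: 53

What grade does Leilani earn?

Fail

Final exam score 52 < 55: minimum not met.
Weighted total:
  Capstone 40 × 0.29 = 11.6
  Final exam 52 × 0.13 = 6.76
  Term paper 92 × 0.13 = 11.96
  Quizzes 40 × 0.07 = 2.8
  Reflections 99 × 0.17 = 16.83
  Studio work 49 × 0.06 = 2.94
  Oral exam 53 × 0.15 = 7.95
Sum = 60.84
Because the Final exam minimum was not met, the result is Fail.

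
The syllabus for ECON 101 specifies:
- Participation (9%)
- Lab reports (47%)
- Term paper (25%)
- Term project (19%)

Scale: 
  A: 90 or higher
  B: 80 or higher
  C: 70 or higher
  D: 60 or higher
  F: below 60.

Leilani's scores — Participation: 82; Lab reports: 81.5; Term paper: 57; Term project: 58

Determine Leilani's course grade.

C

Weighted total:
  Participation 82 × 0.09 = 7.38
  Lab reports 81.5 × 0.47 = 38.305
  Term paper 57 × 0.25 = 14.25
  Term project 58 × 0.19 = 11.02
Sum = 70.955
70.955 is ≥ 70 and < 80 → C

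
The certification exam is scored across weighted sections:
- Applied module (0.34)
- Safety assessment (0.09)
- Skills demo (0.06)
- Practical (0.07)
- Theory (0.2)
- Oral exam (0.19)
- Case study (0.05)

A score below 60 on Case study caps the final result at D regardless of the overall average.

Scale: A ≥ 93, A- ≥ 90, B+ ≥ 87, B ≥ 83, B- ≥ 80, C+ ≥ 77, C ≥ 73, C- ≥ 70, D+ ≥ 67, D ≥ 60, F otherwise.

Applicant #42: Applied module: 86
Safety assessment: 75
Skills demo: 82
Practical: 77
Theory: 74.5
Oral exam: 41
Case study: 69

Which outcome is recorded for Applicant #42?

Case study score 69 ≥ 60: minimum met.
Weighted total:
  Applied module 86 × 0.34 = 29.24
  Safety assessment 75 × 0.09 = 6.75
  Skills demo 82 × 0.06 = 4.92
  Practical 77 × 0.07 = 5.39
  Theory 74.5 × 0.2 = 14.9
  Oral exam 41 × 0.19 = 7.79
  Case study 69 × 0.05 = 3.45
Sum = 72.44
72.44 is ≥ 70 and < 73 → C-

C-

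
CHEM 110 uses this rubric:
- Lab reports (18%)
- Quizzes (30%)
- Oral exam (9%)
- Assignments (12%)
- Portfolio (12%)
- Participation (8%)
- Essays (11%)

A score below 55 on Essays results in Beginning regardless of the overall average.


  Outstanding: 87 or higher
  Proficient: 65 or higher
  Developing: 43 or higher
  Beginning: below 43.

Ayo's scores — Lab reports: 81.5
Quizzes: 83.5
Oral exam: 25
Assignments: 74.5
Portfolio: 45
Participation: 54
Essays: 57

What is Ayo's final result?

Proficient

Essays score 57 ≥ 55: minimum met.
Weighted total:
  Lab reports 81.5 × 0.18 = 14.67
  Quizzes 83.5 × 0.3 = 25.05
  Oral exam 25 × 0.09 = 2.25
  Assignments 74.5 × 0.12 = 8.94
  Portfolio 45 × 0.12 = 5.4
  Participation 54 × 0.08 = 4.32
  Essays 57 × 0.11 = 6.27
Sum = 66.9
66.9 is ≥ 65 and < 87 → Proficient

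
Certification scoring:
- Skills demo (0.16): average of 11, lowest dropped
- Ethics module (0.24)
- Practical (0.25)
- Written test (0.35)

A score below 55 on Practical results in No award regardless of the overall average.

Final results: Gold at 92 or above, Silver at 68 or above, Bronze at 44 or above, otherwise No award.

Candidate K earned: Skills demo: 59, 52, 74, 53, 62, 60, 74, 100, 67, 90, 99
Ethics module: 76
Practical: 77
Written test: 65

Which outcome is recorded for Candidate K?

Silver

Skills demo: drop 52 → average of remaining 10 = 738/10 = 73.8
Practical score 77 ≥ 55: minimum met.
Weighted total:
  Skills demo 73.8 × 0.16 = 11.808
  Ethics module 76 × 0.24 = 18.24
  Practical 77 × 0.25 = 19.25
  Written test 65 × 0.35 = 22.75
Sum = 72.048
72.048 is ≥ 68 and < 92 → Silver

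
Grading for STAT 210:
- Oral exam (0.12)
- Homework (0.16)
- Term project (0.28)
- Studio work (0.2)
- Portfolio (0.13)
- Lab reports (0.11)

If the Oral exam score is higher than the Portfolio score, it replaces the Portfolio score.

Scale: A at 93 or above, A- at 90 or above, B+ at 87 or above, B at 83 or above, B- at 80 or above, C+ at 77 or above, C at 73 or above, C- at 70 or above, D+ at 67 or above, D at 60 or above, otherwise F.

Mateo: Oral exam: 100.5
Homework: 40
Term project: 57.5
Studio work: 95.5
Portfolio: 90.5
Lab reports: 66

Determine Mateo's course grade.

Oral exam (100.5) > Portfolio (90.5), so Portfolio counts as 100.5.
Weighted total:
  Oral exam 100.5 × 0.12 = 12.06
  Homework 40 × 0.16 = 6.4
  Term project 57.5 × 0.28 = 16.1
  Studio work 95.5 × 0.2 = 19.1
  Portfolio 100.5 × 0.13 = 13.065
  Lab reports 66 × 0.11 = 7.26
Sum = 73.985
73.985 is ≥ 73 and < 77 → C

C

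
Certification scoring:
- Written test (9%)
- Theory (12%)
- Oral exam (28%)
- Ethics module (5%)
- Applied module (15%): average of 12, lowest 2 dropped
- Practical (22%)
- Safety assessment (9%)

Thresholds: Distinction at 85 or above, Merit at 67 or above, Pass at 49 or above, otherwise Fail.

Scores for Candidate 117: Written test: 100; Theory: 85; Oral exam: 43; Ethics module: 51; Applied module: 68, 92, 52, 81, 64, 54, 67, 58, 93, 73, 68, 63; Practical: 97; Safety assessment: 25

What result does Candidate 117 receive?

Merit

Applied module: drop 52, 54 → average of remaining 10 = 727/10 = 72.7
Weighted total:
  Written test 100 × 0.09 = 9
  Theory 85 × 0.12 = 10.2
  Oral exam 43 × 0.28 = 12.04
  Ethics module 51 × 0.05 = 2.55
  Applied module 72.7 × 0.15 = 10.905
  Practical 97 × 0.22 = 21.34
  Safety assessment 25 × 0.09 = 2.25
Sum = 68.285
68.285 is ≥ 67 and < 85 → Merit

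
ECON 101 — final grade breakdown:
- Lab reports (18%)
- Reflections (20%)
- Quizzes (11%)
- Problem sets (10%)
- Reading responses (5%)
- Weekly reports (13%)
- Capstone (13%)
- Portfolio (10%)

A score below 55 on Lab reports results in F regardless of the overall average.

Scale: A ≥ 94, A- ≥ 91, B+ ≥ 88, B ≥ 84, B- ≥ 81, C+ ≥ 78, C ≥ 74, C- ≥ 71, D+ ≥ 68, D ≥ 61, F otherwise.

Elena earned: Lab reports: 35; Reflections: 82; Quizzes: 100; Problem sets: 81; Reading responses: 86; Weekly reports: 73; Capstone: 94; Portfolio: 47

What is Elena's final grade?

Lab reports score 35 < 55: minimum not met.
Weighted total:
  Lab reports 35 × 0.18 = 6.3
  Reflections 82 × 0.2 = 16.4
  Quizzes 100 × 0.11 = 11
  Problem sets 81 × 0.1 = 8.1
  Reading responses 86 × 0.05 = 4.3
  Weekly reports 73 × 0.13 = 9.49
  Capstone 94 × 0.13 = 12.22
  Portfolio 47 × 0.1 = 4.7
Sum = 72.51
Because the Lab reports minimum was not met, the result is F.

F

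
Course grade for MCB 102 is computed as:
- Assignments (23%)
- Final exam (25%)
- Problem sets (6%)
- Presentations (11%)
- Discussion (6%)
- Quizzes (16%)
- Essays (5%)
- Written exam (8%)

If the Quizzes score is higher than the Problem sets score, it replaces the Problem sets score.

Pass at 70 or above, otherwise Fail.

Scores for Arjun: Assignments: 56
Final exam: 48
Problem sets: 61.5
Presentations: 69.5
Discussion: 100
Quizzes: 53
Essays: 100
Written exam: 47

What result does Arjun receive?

Fail

Quizzes (53) ≤ Problem sets (61.5), so Problem sets stays at 61.5.
Weighted total:
  Assignments 56 × 0.23 = 12.88
  Final exam 48 × 0.25 = 12
  Problem sets 61.5 × 0.06 = 3.69
  Presentations 69.5 × 0.11 = 7.645
  Discussion 100 × 0.06 = 6
  Quizzes 53 × 0.16 = 8.48
  Essays 100 × 0.05 = 5
  Written exam 47 × 0.08 = 3.76
Sum = 59.455
59.455 < 70 → Fail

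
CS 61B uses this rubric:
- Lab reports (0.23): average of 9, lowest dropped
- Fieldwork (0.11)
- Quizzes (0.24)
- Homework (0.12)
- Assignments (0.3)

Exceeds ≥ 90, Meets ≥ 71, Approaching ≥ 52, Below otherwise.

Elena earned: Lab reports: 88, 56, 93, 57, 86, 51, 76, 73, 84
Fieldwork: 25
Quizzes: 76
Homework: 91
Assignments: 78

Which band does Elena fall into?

Lab reports: drop 51 → average of remaining 8 = 613/8 = 76.625
Weighted total:
  Lab reports 76.625 × 0.23 = 17.62375
  Fieldwork 25 × 0.11 = 2.75
  Quizzes 76 × 0.24 = 18.24
  Homework 91 × 0.12 = 10.92
  Assignments 78 × 0.3 = 23.4
Sum = 72.93375
72.93375 is ≥ 71 and < 90 → Meets

Meets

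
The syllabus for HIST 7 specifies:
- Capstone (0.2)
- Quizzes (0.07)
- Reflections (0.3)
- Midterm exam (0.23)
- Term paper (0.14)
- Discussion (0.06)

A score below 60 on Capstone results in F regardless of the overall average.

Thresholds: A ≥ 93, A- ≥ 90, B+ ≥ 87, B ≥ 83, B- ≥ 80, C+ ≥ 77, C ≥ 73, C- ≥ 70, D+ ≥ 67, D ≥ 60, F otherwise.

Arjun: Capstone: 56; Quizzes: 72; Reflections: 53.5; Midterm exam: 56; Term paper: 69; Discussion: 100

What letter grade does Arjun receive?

F

Capstone score 56 < 60: minimum not met.
Weighted total:
  Capstone 56 × 0.2 = 11.2
  Quizzes 72 × 0.07 = 5.04
  Reflections 53.5 × 0.3 = 16.05
  Midterm exam 56 × 0.23 = 12.88
  Term paper 69 × 0.14 = 9.66
  Discussion 100 × 0.06 = 6
Sum = 60.83
Because the Capstone minimum was not met, the result is F.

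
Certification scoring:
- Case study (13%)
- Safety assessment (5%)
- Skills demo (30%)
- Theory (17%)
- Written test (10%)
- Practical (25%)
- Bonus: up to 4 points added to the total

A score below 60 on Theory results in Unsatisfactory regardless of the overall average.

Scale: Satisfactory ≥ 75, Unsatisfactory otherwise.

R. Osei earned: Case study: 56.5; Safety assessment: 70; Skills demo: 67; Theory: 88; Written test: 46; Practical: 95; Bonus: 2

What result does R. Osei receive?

Satisfactory

Theory score 88 ≥ 60: minimum met.
Weighted total:
  Case study 56.5 × 0.13 = 7.345
  Safety assessment 70 × 0.05 = 3.5
  Skills demo 67 × 0.3 = 20.1
  Theory 88 × 0.17 = 14.96
  Written test 46 × 0.1 = 4.6
  Practical 95 × 0.25 = 23.75
Sum = 74.255
Bonus: 74.255 + 2 = 76.255
76.255 ≥ 75 → Satisfactory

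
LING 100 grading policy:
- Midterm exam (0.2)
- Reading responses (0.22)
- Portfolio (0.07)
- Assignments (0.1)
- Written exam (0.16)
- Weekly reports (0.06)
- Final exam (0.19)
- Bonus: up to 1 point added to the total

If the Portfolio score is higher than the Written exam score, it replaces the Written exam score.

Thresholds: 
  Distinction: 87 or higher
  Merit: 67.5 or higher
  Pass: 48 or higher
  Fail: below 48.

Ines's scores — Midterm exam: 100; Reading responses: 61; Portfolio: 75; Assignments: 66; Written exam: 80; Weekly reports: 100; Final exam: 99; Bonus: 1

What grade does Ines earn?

Merit

Portfolio (75) ≤ Written exam (80), so Written exam stays at 80.
Weighted total:
  Midterm exam 100 × 0.2 = 20
  Reading responses 61 × 0.22 = 13.42
  Portfolio 75 × 0.07 = 5.25
  Assignments 66 × 0.1 = 6.6
  Written exam 80 × 0.16 = 12.8
  Weekly reports 100 × 0.06 = 6
  Final exam 99 × 0.19 = 18.81
Sum = 82.88
Bonus: 82.88 + 1 = 83.88
83.88 is ≥ 67.5 and < 87 → Merit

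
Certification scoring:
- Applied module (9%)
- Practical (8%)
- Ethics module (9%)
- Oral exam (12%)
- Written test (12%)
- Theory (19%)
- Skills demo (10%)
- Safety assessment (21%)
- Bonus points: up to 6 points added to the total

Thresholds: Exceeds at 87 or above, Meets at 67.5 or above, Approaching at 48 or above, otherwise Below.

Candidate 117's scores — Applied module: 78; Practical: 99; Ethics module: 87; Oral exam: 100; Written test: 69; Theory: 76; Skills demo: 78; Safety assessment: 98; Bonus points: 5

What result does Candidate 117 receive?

Weighted total:
  Applied module 78 × 0.09 = 7.02
  Practical 99 × 0.08 = 7.92
  Ethics module 87 × 0.09 = 7.83
  Oral exam 100 × 0.12 = 12
  Written test 69 × 0.12 = 8.28
  Theory 76 × 0.19 = 14.44
  Skills demo 78 × 0.1 = 7.8
  Safety assessment 98 × 0.21 = 20.58
Sum = 85.87
Bonus points: 85.87 + 5 = 90.87
90.87 ≥ 87 → Exceeds

Exceeds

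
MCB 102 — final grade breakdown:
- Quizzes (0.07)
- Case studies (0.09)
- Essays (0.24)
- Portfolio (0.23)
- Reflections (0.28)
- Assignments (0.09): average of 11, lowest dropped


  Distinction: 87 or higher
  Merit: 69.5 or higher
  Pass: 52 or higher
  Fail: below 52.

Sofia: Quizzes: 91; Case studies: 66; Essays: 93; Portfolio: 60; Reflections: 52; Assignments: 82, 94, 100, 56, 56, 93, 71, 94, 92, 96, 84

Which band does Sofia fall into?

Merit

Assignments: drop 56 → average of remaining 10 = 862/10 = 86.2
Weighted total:
  Quizzes 91 × 0.07 = 6.37
  Case studies 66 × 0.09 = 5.94
  Essays 93 × 0.24 = 22.32
  Portfolio 60 × 0.23 = 13.8
  Reflections 52 × 0.28 = 14.56
  Assignments 86.2 × 0.09 = 7.758
Sum = 70.748
70.748 is ≥ 69.5 and < 87 → Merit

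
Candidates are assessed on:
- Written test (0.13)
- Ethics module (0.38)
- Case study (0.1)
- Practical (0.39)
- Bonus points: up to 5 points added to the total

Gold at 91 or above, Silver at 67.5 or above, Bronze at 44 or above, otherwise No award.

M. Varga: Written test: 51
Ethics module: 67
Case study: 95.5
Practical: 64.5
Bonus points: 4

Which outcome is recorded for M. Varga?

Weighted total:
  Written test 51 × 0.13 = 6.63
  Ethics module 67 × 0.38 = 25.46
  Case study 95.5 × 0.1 = 9.55
  Practical 64.5 × 0.39 = 25.155
Sum = 66.795
Bonus points: 66.795 + 4 = 70.795
70.795 is ≥ 67.5 and < 91 → Silver

Silver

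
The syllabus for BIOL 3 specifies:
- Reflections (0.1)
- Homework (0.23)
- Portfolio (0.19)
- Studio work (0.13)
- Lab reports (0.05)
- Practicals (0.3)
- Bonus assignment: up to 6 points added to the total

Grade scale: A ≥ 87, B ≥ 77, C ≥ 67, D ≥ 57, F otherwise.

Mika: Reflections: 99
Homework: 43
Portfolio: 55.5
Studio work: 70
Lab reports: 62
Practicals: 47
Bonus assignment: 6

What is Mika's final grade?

D

Weighted total:
  Reflections 99 × 0.1 = 9.9
  Homework 43 × 0.23 = 9.89
  Portfolio 55.5 × 0.19 = 10.545
  Studio work 70 × 0.13 = 9.1
  Lab reports 62 × 0.05 = 3.1
  Practicals 47 × 0.3 = 14.1
Sum = 56.635
Bonus assignment: 56.635 + 6 = 62.635
62.635 is ≥ 57 and < 67 → D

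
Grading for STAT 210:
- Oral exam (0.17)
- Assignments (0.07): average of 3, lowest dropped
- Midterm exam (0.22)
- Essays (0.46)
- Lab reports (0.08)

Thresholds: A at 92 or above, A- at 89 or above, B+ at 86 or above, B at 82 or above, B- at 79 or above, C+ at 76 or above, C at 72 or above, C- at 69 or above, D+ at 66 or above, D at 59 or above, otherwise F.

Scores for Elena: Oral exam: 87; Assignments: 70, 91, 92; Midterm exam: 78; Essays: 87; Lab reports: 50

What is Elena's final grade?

Assignments: drop 70 → average of remaining 2 = 183/2 = 91.5
Weighted total:
  Oral exam 87 × 0.17 = 14.79
  Assignments 91.5 × 0.07 = 6.405
  Midterm exam 78 × 0.22 = 17.16
  Essays 87 × 0.46 = 40.02
  Lab reports 50 × 0.08 = 4
Sum = 82.375
82.375 is ≥ 82 and < 86 → B

B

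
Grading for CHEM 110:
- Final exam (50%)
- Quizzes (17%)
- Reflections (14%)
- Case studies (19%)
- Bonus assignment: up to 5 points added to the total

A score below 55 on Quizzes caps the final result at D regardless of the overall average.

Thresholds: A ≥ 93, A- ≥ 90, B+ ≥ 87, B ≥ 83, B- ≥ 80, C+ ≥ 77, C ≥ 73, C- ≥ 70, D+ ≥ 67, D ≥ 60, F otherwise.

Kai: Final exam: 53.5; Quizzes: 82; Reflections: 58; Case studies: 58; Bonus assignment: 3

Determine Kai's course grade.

D

Quizzes score 82 ≥ 55: minimum met.
Weighted total:
  Final exam 53.5 × 0.5 = 26.75
  Quizzes 82 × 0.17 = 13.94
  Reflections 58 × 0.14 = 8.12
  Case studies 58 × 0.19 = 11.02
Sum = 59.83
Bonus assignment: 59.83 + 3 = 62.83
62.83 is ≥ 60 and < 67 → D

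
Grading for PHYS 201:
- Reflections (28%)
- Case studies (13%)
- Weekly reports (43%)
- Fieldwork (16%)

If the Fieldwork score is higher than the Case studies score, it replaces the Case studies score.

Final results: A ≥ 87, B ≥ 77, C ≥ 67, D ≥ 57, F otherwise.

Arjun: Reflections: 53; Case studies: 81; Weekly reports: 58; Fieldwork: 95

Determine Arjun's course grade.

Fieldwork (95) > Case studies (81), so Case studies counts as 95.
Weighted total:
  Reflections 53 × 0.28 = 14.84
  Case studies 95 × 0.13 = 12.35
  Weekly reports 58 × 0.43 = 24.94
  Fieldwork 95 × 0.16 = 15.2
Sum = 67.33
67.33 is ≥ 67 and < 77 → C

C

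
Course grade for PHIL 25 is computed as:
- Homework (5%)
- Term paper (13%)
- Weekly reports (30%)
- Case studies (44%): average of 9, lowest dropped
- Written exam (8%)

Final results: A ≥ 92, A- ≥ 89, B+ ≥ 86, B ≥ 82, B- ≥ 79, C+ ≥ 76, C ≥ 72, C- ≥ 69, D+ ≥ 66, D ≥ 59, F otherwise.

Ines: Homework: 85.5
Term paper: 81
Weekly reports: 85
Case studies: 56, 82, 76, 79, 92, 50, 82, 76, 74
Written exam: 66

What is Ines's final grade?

B-

Case studies: drop 50 → average of remaining 8 = 617/8 = 77.125
Weighted total:
  Homework 85.5 × 0.05 = 4.275
  Term paper 81 × 0.13 = 10.53
  Weekly reports 85 × 0.3 = 25.5
  Case studies 77.125 × 0.44 = 33.935
  Written exam 66 × 0.08 = 5.28
Sum = 79.52
79.52 is ≥ 79 and < 82 → B-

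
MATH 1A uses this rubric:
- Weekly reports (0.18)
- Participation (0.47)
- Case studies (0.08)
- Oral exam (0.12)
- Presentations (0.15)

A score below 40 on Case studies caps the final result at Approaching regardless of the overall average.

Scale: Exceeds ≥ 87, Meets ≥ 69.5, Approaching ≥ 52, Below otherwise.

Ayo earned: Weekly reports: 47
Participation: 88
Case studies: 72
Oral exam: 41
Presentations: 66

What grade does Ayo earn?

Meets

Case studies score 72 ≥ 40: minimum met.
Weighted total:
  Weekly reports 47 × 0.18 = 8.46
  Participation 88 × 0.47 = 41.36
  Case studies 72 × 0.08 = 5.76
  Oral exam 41 × 0.12 = 4.92
  Presentations 66 × 0.15 = 9.9
Sum = 70.4
70.4 is ≥ 69.5 and < 87 → Meets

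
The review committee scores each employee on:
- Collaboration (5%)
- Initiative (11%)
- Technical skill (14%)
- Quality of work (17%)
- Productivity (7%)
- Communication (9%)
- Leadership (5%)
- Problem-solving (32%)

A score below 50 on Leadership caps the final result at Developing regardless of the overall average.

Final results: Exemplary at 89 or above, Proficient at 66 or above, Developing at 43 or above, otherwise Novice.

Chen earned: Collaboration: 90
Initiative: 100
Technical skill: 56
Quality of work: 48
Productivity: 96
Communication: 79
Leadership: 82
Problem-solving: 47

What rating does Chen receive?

Developing

Leadership score 82 ≥ 50: minimum met.
Weighted total:
  Collaboration 90 × 0.05 = 4.5
  Initiative 100 × 0.11 = 11
  Technical skill 56 × 0.14 = 7.84
  Quality of work 48 × 0.17 = 8.16
  Productivity 96 × 0.07 = 6.72
  Communication 79 × 0.09 = 7.11
  Leadership 82 × 0.05 = 4.1
  Problem-solving 47 × 0.32 = 15.04
Sum = 64.47
64.47 is ≥ 43 and < 66 → Developing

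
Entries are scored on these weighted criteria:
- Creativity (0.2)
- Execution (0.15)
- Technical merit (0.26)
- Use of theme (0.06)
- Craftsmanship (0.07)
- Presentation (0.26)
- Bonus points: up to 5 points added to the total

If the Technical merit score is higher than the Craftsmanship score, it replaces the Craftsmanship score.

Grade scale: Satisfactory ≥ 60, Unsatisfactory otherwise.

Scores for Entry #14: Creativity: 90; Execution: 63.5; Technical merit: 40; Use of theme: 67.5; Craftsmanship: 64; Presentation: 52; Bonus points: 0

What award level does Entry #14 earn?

Technical merit (40) ≤ Craftsmanship (64), so Craftsmanship stays at 64.
Weighted total:
  Creativity 90 × 0.2 = 18
  Execution 63.5 × 0.15 = 9.525
  Technical merit 40 × 0.26 = 10.4
  Use of theme 67.5 × 0.06 = 4.05
  Craftsmanship 64 × 0.07 = 4.48
  Presentation 52 × 0.26 = 13.52
Sum = 59.975
Bonus points: 59.975 + 0 = 59.975
59.975 < 60 → Unsatisfactory

Unsatisfactory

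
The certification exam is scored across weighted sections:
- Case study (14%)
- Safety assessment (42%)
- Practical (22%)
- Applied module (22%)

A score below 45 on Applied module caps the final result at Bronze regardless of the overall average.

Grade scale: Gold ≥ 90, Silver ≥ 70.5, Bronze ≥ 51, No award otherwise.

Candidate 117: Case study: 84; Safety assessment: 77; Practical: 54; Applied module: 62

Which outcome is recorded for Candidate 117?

Applied module score 62 ≥ 45: minimum met.
Weighted total:
  Case study 84 × 0.14 = 11.76
  Safety assessment 77 × 0.42 = 32.34
  Practical 54 × 0.22 = 11.88
  Applied module 62 × 0.22 = 13.64
Sum = 69.62
69.62 is ≥ 51 and < 70.5 → Bronze

Bronze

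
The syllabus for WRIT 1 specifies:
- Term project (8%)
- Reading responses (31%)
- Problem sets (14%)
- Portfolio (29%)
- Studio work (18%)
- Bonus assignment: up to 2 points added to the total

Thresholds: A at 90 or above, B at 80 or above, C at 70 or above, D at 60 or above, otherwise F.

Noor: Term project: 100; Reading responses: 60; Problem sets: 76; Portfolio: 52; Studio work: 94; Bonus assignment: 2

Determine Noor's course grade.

C

Weighted total:
  Term project 100 × 0.08 = 8
  Reading responses 60 × 0.31 = 18.6
  Problem sets 76 × 0.14 = 10.64
  Portfolio 52 × 0.29 = 15.08
  Studio work 94 × 0.18 = 16.92
Sum = 69.24
Bonus assignment: 69.24 + 2 = 71.24
71.24 is ≥ 70 and < 80 → C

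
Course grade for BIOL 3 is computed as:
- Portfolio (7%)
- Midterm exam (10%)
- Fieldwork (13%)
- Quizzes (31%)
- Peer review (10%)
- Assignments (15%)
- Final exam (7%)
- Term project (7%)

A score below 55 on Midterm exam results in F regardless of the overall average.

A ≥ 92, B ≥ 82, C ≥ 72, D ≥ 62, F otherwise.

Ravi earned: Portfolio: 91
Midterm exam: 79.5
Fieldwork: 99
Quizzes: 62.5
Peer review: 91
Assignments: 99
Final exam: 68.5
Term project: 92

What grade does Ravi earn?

C

Midterm exam score 79.5 ≥ 55: minimum met.
Weighted total:
  Portfolio 91 × 0.07 = 6.37
  Midterm exam 79.5 × 0.1 = 7.95
  Fieldwork 99 × 0.13 = 12.87
  Quizzes 62.5 × 0.31 = 19.375
  Peer review 91 × 0.1 = 9.1
  Assignments 99 × 0.15 = 14.85
  Final exam 68.5 × 0.07 = 4.795
  Term project 92 × 0.07 = 6.44
Sum = 81.75
81.75 is ≥ 72 and < 82 → C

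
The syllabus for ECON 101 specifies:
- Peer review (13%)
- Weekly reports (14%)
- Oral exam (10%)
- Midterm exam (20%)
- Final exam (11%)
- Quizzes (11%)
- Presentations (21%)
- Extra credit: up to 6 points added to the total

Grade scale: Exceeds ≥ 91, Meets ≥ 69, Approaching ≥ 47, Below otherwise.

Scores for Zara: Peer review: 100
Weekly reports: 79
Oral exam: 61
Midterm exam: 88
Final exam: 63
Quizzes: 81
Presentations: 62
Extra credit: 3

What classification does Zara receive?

Weighted total:
  Peer review 100 × 0.13 = 13
  Weekly reports 79 × 0.14 = 11.06
  Oral exam 61 × 0.1 = 6.1
  Midterm exam 88 × 0.2 = 17.6
  Final exam 63 × 0.11 = 6.93
  Quizzes 81 × 0.11 = 8.91
  Presentations 62 × 0.21 = 13.02
Sum = 76.62
Extra credit: 76.62 + 3 = 79.62
79.62 is ≥ 69 and < 91 → Meets

Meets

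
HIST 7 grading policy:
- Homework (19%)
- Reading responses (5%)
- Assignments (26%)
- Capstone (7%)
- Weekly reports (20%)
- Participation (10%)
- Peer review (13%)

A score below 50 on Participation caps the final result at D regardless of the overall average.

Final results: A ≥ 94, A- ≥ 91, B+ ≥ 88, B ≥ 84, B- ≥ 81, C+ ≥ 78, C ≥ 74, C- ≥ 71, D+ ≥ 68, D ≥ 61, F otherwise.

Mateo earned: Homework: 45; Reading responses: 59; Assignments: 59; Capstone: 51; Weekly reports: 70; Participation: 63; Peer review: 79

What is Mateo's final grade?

F

Participation score 63 ≥ 50: minimum met.
Weighted total:
  Homework 45 × 0.19 = 8.55
  Reading responses 59 × 0.05 = 2.95
  Assignments 59 × 0.26 = 15.34
  Capstone 51 × 0.07 = 3.57
  Weekly reports 70 × 0.2 = 14
  Participation 63 × 0.1 = 6.3
  Peer review 79 × 0.13 = 10.27
Sum = 60.98
60.98 < 61 → F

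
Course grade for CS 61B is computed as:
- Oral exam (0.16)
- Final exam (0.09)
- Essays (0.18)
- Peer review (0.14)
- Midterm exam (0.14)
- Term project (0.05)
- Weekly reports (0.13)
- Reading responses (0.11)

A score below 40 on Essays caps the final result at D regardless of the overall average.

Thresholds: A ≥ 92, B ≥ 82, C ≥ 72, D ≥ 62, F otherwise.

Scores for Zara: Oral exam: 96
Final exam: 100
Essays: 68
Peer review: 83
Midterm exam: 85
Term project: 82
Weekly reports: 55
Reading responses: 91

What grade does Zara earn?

C

Essays score 68 ≥ 40: minimum met.
Weighted total:
  Oral exam 96 × 0.16 = 15.36
  Final exam 100 × 0.09 = 9
  Essays 68 × 0.18 = 12.24
  Peer review 83 × 0.14 = 11.62
  Midterm exam 85 × 0.14 = 11.9
  Term project 82 × 0.05 = 4.1
  Weekly reports 55 × 0.13 = 7.15
  Reading responses 91 × 0.11 = 10.01
Sum = 81.38
81.38 is ≥ 72 and < 82 → C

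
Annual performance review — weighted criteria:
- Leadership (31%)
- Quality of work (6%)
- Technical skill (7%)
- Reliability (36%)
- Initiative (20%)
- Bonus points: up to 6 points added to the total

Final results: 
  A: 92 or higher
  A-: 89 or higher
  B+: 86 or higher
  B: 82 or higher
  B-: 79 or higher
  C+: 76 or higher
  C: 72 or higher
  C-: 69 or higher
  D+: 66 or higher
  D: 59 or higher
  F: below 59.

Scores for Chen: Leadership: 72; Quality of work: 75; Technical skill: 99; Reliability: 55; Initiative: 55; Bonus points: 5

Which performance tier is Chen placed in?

C-

Weighted total:
  Leadership 72 × 0.31 = 22.32
  Quality of work 75 × 0.06 = 4.5
  Technical skill 99 × 0.07 = 6.93
  Reliability 55 × 0.36 = 19.8
  Initiative 55 × 0.2 = 11
Sum = 64.55
Bonus points: 64.55 + 5 = 69.55
69.55 is ≥ 69 and < 72 → C-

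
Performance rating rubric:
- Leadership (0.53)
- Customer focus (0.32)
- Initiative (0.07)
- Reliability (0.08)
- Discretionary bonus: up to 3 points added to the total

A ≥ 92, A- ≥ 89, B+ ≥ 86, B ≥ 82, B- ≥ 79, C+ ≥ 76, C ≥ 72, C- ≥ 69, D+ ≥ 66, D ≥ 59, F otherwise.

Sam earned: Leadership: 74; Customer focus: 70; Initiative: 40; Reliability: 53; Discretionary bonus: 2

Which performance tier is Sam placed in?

C-

Weighted total:
  Leadership 74 × 0.53 = 39.22
  Customer focus 70 × 0.32 = 22.4
  Initiative 40 × 0.07 = 2.8
  Reliability 53 × 0.08 = 4.24
Sum = 68.66
Discretionary bonus: 68.66 + 2 = 70.66
70.66 is ≥ 69 and < 72 → C-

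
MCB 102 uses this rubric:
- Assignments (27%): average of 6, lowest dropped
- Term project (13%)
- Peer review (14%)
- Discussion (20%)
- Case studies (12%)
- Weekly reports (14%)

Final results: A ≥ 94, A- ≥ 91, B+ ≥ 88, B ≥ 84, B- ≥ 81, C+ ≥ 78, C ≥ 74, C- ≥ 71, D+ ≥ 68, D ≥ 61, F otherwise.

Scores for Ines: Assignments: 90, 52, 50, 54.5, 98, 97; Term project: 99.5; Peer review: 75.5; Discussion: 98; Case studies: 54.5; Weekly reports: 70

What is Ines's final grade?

C+

Assignments: drop 50 → average of remaining 5 = 391.5/5 = 78.3
Weighted total:
  Assignments 78.3 × 0.27 = 21.141
  Term project 99.5 × 0.13 = 12.935
  Peer review 75.5 × 0.14 = 10.57
  Discussion 98 × 0.2 = 19.6
  Case studies 54.5 × 0.12 = 6.54
  Weekly reports 70 × 0.14 = 9.8
Sum = 80.586
80.586 is ≥ 78 and < 81 → C+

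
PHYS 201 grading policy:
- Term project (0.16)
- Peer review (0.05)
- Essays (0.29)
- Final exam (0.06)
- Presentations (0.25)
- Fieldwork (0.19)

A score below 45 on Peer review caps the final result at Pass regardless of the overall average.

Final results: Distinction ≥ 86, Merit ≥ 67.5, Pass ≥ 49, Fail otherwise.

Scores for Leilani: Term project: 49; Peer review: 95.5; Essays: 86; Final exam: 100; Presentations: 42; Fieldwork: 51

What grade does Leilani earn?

Pass

Peer review score 95.5 ≥ 45: minimum met.
Weighted total:
  Term project 49 × 0.16 = 7.84
  Peer review 95.5 × 0.05 = 4.775
  Essays 86 × 0.29 = 24.94
  Final exam 100 × 0.06 = 6
  Presentations 42 × 0.25 = 10.5
  Fieldwork 51 × 0.19 = 9.69
Sum = 63.745
63.745 is ≥ 49 and < 67.5 → Pass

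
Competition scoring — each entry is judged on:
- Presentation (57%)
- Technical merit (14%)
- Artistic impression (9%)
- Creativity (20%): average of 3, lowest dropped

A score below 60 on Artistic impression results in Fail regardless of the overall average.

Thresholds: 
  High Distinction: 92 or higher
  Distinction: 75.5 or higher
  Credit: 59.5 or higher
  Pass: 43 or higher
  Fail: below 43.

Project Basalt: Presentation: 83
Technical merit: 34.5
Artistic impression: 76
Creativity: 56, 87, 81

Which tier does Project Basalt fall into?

Creativity: drop 56 → average of remaining 2 = 168/2 = 84
Artistic impression score 76 ≥ 60: minimum met.
Weighted total:
  Presentation 83 × 0.57 = 47.31
  Technical merit 34.5 × 0.14 = 4.83
  Artistic impression 76 × 0.09 = 6.84
  Creativity 84 × 0.2 = 16.8
Sum = 75.78
75.78 is ≥ 75.5 and < 92 → Distinction

Distinction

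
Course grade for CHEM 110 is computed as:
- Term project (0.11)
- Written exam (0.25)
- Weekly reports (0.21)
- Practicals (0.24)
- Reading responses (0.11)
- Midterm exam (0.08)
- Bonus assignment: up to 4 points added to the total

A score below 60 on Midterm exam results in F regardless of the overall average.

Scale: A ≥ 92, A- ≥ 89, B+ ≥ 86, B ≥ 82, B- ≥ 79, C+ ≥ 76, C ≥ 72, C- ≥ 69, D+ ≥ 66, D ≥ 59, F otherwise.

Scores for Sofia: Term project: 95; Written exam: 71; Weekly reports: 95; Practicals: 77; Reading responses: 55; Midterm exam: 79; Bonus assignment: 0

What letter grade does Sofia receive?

B-

Midterm exam score 79 ≥ 60: minimum met.
Weighted total:
  Term project 95 × 0.11 = 10.45
  Written exam 71 × 0.25 = 17.75
  Weekly reports 95 × 0.21 = 19.95
  Practicals 77 × 0.24 = 18.48
  Reading responses 55 × 0.11 = 6.05
  Midterm exam 79 × 0.08 = 6.32
Sum = 79
Bonus assignment: 79 + 0 = 79
79 is ≥ 79 and < 82 → B-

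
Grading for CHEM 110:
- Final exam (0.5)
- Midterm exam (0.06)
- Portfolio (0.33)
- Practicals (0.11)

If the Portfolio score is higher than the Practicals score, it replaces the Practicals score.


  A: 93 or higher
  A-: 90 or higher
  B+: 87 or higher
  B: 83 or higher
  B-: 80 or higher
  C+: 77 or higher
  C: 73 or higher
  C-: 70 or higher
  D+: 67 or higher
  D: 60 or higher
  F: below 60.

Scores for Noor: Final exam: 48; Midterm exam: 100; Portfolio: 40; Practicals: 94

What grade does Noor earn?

F

Portfolio (40) ≤ Practicals (94), so Practicals stays at 94.
Weighted total:
  Final exam 48 × 0.5 = 24
  Midterm exam 100 × 0.06 = 6
  Portfolio 40 × 0.33 = 13.2
  Practicals 94 × 0.11 = 10.34
Sum = 53.54
53.54 < 60 → F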